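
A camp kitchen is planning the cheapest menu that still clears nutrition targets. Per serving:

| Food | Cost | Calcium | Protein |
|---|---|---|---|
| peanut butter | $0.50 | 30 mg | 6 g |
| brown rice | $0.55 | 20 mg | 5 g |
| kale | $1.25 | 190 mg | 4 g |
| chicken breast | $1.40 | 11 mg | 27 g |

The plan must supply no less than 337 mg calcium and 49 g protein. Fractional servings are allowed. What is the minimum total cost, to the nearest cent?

$4.30

An LP optimum is at a vertex; with two nutrient constraints at most two foods are used. Check each candidate.
peanut butter only: max(337/30, 49/6) = 11.23 servings → $5.62.
brown rice only: max(337/20, 49/5) = 16.85 servings → $9.27.
kale only: max(337/190, 49/4) = 12.25 servings → $15.31.
chicken breast only: max(337/11, 49/27) = 30.64 servings → $42.89.
peanut butter + brown rice: the both-tight solution has a negative serving — not a feasible corner.
peanut butter + kale with both tight: 7.806 servings and 0.5412 servings → $4.58.
peanut butter + chicken breast: the both-tight solution has a negative serving — not a feasible corner.
brown rice + kale with both tight: 9.152 servings and 0.8103 servings → $6.05.
brown rice + chicken breast: intersection lies outside the first quadrant.
kale + chicken breast with both tight: 1.683 servings and 1.565 servings → $4.30.
Cheapest feasible corner: $4.30.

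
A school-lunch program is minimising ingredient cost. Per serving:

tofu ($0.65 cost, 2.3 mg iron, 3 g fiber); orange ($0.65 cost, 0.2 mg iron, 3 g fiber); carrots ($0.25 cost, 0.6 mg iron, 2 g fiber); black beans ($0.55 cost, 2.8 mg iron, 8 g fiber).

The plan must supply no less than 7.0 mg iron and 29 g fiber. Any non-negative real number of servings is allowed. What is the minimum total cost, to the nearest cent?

$1.99

An LP optimum is at a vertex; with two nutrient constraints at most two foods are used. Check each candidate.
tofu only: max(7.0/2.3, 29/3) = 9.667 servings → $6.28.
orange only: max(7.0/0.2, 29/3) = 35 servings → $22.75.
carrots only: max(7.0/0.6, 29/2) = 14.5 servings → $3.62.
black beans only: max(7.0/2.8, 29/8) = 3.625 servings → $1.99.
tofu + orange with both tight: 2.413 servings and 7.254 servings → $6.28.
tofu + carrots: intersection lies outside the first quadrant.
tofu + black beans with both targets exact would need a negative amount; discard.
orange + carrots with both tight: 2.429 servings and 10.86 servings → $4.29.
orange + black beans with both tight: 3.706 servings and 2.235 servings → $3.64.
carrots + black beans: intersection lies outside the first quadrant.
The minimum over all feasible corners is $1.99.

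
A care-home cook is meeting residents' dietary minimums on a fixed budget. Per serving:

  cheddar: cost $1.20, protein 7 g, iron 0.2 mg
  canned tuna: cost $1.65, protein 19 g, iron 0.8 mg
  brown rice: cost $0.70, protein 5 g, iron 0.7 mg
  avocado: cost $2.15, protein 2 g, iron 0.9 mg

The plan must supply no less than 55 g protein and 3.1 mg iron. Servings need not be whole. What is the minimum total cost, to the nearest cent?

The cheapest plan sits at a corner of the feasible region — with two constraints it uses at most two foods.
cheddar only: max(55/7, 3.1/0.2) = 15.5 servings → $18.60.
canned tuna only: max(55/19, 3.1/0.8) = 3.875 servings → $6.39.
brown rice only: max(55/5, 3.1/0.7) = 11 servings → $7.70.
avocado only: max(55/2, 3.1/0.9) = 27.5 servings → $59.12.
cheddar + canned tuna: intersection lies outside the first quadrant.
cheddar + brown rice with both tight: 5.897 servings and 2.744 servings → $9.00.
cheddar + avocado with both tight: 7.339 servings and 1.814 servings → $12.71.
canned tuna + brown rice with both tight: 2.473 servings and 1.602 servings → $5.20.
canned tuna + avocado with both tight: 2.794 servings and 0.9613 servings → $6.68.
brown rice + avocado with both targets exact would need a negative amount; discard.
Cheapest feasible corner: $5.20.

$5.20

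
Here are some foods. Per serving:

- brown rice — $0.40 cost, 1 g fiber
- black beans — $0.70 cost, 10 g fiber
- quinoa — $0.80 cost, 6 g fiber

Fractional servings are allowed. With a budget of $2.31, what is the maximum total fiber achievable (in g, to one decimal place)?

33.0 g

Fiber per dollar: black beans 14.29, quinoa 7.5, brown rice 2.5.
With no serving limits, spend the whole cost allowance on black beans: $2.31 / $0.70 × 10 g = 33.0 g.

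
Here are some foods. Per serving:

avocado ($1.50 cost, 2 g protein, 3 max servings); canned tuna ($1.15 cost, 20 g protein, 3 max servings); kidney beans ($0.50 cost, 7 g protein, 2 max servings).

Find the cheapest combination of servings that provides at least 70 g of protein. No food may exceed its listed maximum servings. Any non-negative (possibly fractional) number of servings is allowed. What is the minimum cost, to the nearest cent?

$4.16

Cost per g of protein: canned tuna $0.0575, kidney beans $0.0714, avocado $0.7500.
Take 3 servings of canned tuna: +60.0 g protein for $3.45 (total $3.45, still need 10.0 g).
Take 1.429 servings of kidney beans: +10.0 g protein for $0.71 (total $4.16, still need 0.0 g).
Filling from the cheapest source first is optimal under one linear minimum: $4.16.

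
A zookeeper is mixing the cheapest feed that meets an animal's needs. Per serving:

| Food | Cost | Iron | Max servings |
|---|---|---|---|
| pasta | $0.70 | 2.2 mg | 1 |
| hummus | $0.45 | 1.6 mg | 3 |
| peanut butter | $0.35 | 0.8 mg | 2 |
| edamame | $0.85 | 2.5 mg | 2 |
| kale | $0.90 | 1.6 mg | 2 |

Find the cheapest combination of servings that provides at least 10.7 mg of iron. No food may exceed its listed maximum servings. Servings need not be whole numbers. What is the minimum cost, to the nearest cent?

$3.31

Cost per mg of iron: hummus $0.2812, pasta $0.3182, edamame $0.3400, peanut butter $0.4375, kale $0.5625.
Take 3 servings of hummus: +4.8 mg iron for $1.35 (total $1.35, still need 5.9 mg).
Take 1 serving of pasta: +2.2 mg iron for $0.70 (total $2.05, still need 3.7 mg).
Take 1.48 servings of edamame: +3.7 mg iron for $1.26 (total $3.31, still need 0.0 mg).
Filling from the cheapest source first is optimal under one linear minimum: $3.31.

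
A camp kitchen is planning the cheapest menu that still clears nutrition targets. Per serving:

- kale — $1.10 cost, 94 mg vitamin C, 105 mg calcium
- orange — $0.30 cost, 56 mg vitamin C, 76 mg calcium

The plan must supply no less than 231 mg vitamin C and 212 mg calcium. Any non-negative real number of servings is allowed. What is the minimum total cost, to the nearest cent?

$1.24

Two binding constraints pin down two serving amounts, so the optimal mix uses at most two foods. The candidates are each food alone (scaled to the tighter of vitamin C/calcium) and each pair with both constraints tight.
kale only: max(231/94, 212/105) = 2.457 servings → $2.70.
orange only: max(231/56, 212/76) = 4.125 servings → $1.24.
kale + orange: intersection lies outside the first quadrant.
The minimum over all feasible corners is $1.24.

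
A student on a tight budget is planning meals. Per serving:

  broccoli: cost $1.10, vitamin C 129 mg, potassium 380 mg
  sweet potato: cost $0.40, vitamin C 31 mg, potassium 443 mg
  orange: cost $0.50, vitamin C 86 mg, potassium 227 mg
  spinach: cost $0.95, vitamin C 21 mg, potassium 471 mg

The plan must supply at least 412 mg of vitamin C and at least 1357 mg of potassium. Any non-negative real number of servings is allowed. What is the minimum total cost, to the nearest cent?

Check every corner: each single food scaled to meet both minima, and each pair solved so both constraints bind.
broccoli only: max(412/129, 1357/380) = 3.571 servings → $3.93.
sweet potato only: max(412/31, 1357/443) = 13.29 servings → $5.32.
orange only: max(412/86, 1357/227) = 5.978 servings → $2.99.
spinach only: max(412/21, 1357/471) = 19.62 servings → $18.64.
broccoli + sweet potato with both tight: 3.096 servings and 0.4076 servings → $3.57.
broccoli + orange: the both-tight solution has a negative serving — not a feasible corner.
broccoli + spinach with both tight: 3.137 servings and 0.3504 servings → $3.78.
sweet potato + orange with both tight: 0.7462 servings and 4.522 servings → $2.56.
sweet potato + spinach: the both-tight solution has a negative serving — not a feasible corner.
orange + spinach with both tight: 4.632 servings and 0.6485 servings → $2.93.
So the least-cost plan costs $2.56.

$2.56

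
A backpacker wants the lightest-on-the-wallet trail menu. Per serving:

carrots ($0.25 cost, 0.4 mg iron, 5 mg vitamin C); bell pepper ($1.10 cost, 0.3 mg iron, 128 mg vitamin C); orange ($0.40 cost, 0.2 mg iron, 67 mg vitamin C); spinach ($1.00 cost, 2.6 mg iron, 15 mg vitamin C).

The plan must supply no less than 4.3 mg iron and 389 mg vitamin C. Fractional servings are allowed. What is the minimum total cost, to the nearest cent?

At the optimum either one food covers both requirements or two foods hit both targets exactly; no other combination can be cheaper.
carrots only: max(4.3/0.4, 389/5) = 77.8 servings → $19.45.
bell pepper only: max(4.3/0.3, 389/128) = 14.33 servings → $15.77.
orange only: max(4.3/0.2, 389/67) = 21.5 servings → $8.60.
spinach only: max(4.3/2.6, 389/15) = 25.93 servings → $25.93.
carrots + bell pepper with both tight: 8.726 servings and 2.698 servings → $5.15.
carrots + orange with both tight: 8.151 servings and 5.198 servings → $4.12.
carrots + spinach: intersection lies outside the first quadrant.
bell pepper + orange: intersection lies outside the first quadrant.
bell pepper + spinach with both tight: 2.884 servings and 1.321 servings → $4.49.
orange + spinach with both tight: 5.531 servings and 1.228 servings → $3.44.
Cheapest feasible corner: $3.44.

$3.44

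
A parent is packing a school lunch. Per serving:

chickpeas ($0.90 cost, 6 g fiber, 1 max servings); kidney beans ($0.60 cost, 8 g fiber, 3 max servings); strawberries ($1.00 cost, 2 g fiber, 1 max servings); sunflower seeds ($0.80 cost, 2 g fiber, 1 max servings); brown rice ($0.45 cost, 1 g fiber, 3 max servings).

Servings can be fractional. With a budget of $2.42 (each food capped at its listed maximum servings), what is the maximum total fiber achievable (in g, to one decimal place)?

28.1 g

Fiber per dollar: kidney beans 13.33, chickpeas 6.667, sunflower seeds 2.5, brown rice 2.222, strawberries 2.
Take 3 servings of kidney beans: spends $1.80, +24.0 g fiber (running total 24.0 g).
Take 0.6889 servings of chickpeas: spends $0.62, +4.1 g fiber (running total 28.1 g).
Greedy by best ratio exhausts the cost allowance optimally: 28.1 g.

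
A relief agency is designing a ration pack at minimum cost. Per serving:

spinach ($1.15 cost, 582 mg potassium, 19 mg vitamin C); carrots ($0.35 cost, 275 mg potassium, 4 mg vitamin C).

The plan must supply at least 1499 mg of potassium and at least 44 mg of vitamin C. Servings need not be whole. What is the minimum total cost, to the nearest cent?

A basic optimal solution has at most two foods positive. Try each food alone and each pair with both targets met exactly.
spinach only: max(1499/582, 44/19) = 2.576 servings → $2.96.
carrots only: max(1499/275, 44/4) = 11 servings → $3.85.
spinach + carrots with both tight: 2.107 servings and 0.9917 servings → $2.77.
The minimum over all feasible corners is $2.77.

$2.77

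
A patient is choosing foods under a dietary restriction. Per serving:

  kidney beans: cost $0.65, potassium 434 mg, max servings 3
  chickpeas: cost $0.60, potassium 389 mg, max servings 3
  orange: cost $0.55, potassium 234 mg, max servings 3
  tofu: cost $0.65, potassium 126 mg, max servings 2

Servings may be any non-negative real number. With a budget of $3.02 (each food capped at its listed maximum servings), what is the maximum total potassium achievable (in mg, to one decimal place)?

Potassium per dollar: kidney beans 667.7, chickpeas 648.3, orange 425.5, tofu 193.8.
Take 3 servings of kidney beans: spends $1.95, +1302.0 mg potassium (running total 1302.0 mg).
Take 1.783 servings of chickpeas: spends $1.07, +693.7 mg potassium (running total 1995.7 mg).
Greedy by best ratio exhausts the cost allowance optimally: 1995.7 mg.

1995.7 mg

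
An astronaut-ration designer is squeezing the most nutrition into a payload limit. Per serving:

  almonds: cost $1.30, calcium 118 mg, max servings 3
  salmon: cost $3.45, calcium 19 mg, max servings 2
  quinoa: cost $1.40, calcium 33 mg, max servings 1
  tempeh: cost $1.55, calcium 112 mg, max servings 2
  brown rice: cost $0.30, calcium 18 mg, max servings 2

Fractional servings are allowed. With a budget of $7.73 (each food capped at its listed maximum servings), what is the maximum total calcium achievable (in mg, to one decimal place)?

Calcium per dollar: almonds 90.77, tempeh 72.26, brown rice 60, quinoa 23.57, salmon 5.507.
Take 3 servings of almonds: spends $3.90, +354.0 mg calcium (running total 354.0 mg).
Take 2 servings of tempeh: spends $3.10, +224.0 mg calcium (running total 578.0 mg).
Take 2 servings of brown rice: spends $0.60, +36.0 mg calcium (running total 614.0 mg).
Take 0.09286 servings of quinoa: spends $0.13, +3.1 mg calcium (running total 617.1 mg).
Greedy by best ratio exhausts the cost allowance optimally: 617.1 mg.

617.1 mg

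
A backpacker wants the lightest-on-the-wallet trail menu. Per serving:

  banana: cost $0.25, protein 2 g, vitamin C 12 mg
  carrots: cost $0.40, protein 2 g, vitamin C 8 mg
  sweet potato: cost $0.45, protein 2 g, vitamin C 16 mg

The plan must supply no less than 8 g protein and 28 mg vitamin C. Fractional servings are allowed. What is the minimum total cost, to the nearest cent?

$1.00

This is a tiny linear program; its minimum lies at a vertex of the feasible set. List the vertices and price them.
banana only: max(8/2, 28/12) = 4 servings → $1.00.
carrots only: max(8/2, 28/8) = 4 servings → $1.60.
sweet potato only: max(8/2, 28/16) = 4 servings → $1.80.
banana + carrots with both targets exact would need a negative amount; discard.
banana + sweet potato: intersection lies outside the first quadrant.
carrots + sweet potato: the both-tight solution has a negative serving — not a feasible corner.
So the least-cost plan costs $1.00.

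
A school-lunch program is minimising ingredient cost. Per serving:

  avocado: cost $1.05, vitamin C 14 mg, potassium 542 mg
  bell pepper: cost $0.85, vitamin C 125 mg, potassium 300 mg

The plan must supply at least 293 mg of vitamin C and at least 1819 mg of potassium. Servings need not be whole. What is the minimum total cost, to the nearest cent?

$4.09

avocado only: max(293/14, 1819/542) = 20.93 servings → $21.98.
bell pepper only: max(293/125, 1819/300) = 6.063 servings → $5.15.
avocado + bell pepper with both tight: 2.195 servings and 2.098 servings → $4.09.
The minimum over all feasible corners is $4.09.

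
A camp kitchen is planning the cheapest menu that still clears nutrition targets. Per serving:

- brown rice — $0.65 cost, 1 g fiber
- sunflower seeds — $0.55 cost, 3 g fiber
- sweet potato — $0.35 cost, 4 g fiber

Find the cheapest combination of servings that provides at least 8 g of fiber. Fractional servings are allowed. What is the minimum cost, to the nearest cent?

Cost per g of fiber: sweet potato $0.0875, sunflower seeds $0.1833, brown rice $0.6500.
With no serving limits, use only sweet potato: 8 g / 4 g = 2 servings × $0.35 = $0.70.

$0.70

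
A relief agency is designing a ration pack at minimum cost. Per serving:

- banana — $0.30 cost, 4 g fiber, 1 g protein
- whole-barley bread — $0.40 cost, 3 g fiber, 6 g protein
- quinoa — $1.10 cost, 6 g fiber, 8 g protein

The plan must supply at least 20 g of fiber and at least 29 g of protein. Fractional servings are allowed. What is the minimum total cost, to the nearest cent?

At the optimum either one food covers both requirements or two foods hit both targets exactly; no other combination can be cheaper.
banana only: max(20/4, 29/1) = 29 servings → $8.70.
whole-barley bread only: max(20/3, 29/6) = 6.667 servings → $2.67.
quinoa only: max(20/6, 29/8) = 3.625 servings → $3.99.
banana + whole-barley bread with both tight: 1.571 servings and 4.571 servings → $2.30.
banana + quinoa: the both-tight solution has a negative serving — not a feasible corner.
whole-barley bread + quinoa with both tight: 1.167 servings and 2.75 servings → $3.49.
So the least-cost plan costs $2.30.

$2.30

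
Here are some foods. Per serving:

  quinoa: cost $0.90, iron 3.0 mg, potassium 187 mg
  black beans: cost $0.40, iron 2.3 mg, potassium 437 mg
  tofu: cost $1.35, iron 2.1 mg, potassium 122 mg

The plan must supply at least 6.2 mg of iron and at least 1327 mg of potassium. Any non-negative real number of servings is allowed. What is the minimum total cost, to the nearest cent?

quinoa only: max(6.2/3.0, 1327/187) = 7.096 servings → $6.39.
black beans only: max(6.2/2.3, 1327/437) = 3.037 servings → $1.21.
tofu only: max(6.2/2.1, 1327/122) = 10.88 servings → $14.68.
quinoa + black beans: intersection lies outside the first quadrant.
quinoa + tofu: the both-tight solution has a negative serving — not a feasible corner.
black beans + tofu with both targets exact would need a negative amount; discard.
Cheapest feasible corner: $1.21.

$1.21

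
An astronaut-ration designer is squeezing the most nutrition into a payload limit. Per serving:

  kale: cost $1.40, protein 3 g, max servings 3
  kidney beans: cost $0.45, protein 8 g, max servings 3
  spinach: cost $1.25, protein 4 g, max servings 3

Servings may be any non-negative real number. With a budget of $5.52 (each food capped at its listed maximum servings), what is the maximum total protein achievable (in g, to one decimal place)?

Protein per dollar: kidney beans 17.78, spinach 3.2, kale 2.143.
Take 3 servings of kidney beans: spends $1.35, +24.0 g protein (running total 24.0 g).
Take 3 servings of spinach: spends $3.75, +12.0 g protein (running total 36.0 g).
Take 0.3 servings of kale: spends $0.42, +0.9 g protein (running total 36.9 g).
Greedy by best ratio exhausts the cost allowance optimally: 36.9 g.

36.9 g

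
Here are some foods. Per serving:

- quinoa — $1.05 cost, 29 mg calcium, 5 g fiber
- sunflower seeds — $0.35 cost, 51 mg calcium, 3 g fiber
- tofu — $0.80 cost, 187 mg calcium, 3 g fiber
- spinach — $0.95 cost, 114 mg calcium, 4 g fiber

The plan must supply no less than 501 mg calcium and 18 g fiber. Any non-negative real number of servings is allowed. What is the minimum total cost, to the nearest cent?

This is a tiny linear program; its minimum lies at a vertex of the feasible set. List the vertices and price them.
quinoa only: max(501/29, 18/5) = 17.28 servings → $18.14.
sunflower seeds only: max(501/51, 18/3) = 9.824 servings → $3.44.
tofu only: max(501/187, 18/3) = 6 servings → $4.80.
spinach only: max(501/114, 18/4) = 4.5 servings → $4.28.
quinoa + sunflower seeds: intersection lies outside the first quadrant.
quinoa + tofu with both tight: 2.197 servings and 2.338 servings → $4.18.
quinoa + spinach with both tight: 0.1057 servings and 4.368 servings → $4.26.
sunflower seeds + tofu with both tight: 4.566 servings and 1.434 servings → $2.75.
sunflower seeds + spinach with both tight: 0.3478 servings and 4.239 servings → $4.15.
tofu + spinach: the both-tight solution has a negative serving — not a feasible corner.
So the least-cost plan costs $2.75.

$2.75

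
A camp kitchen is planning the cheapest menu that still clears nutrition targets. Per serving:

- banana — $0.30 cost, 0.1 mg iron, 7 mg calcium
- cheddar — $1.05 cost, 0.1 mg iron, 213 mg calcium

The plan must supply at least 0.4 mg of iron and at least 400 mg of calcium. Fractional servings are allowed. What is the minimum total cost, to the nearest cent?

$2.55

banana only: max(0.4/0.1, 400/7) = 57.14 servings → $17.14.
cheddar only: max(0.4/0.1, 400/213) = 4 servings → $4.20.
banana + cheddar with both tight: 2.194 servings and 1.806 servings → $2.55.
The minimum over all feasible corners is $2.55.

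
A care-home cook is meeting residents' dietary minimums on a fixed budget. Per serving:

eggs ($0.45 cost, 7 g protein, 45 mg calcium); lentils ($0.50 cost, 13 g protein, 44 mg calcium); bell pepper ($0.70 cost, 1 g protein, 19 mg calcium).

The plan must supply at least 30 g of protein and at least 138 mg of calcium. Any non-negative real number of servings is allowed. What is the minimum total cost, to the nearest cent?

An LP optimum is at a vertex; with two nutrient constraints at most two foods are used. Check each candidate.
eggs only: max(30/7, 138/45) = 4.286 servings → $1.93.
lentils only: max(30/13, 138/44) = 3.136 servings → $1.57.
bell pepper only: max(30/1, 138/19) = 30 servings → $21.00.
eggs + lentils with both tight: 1.711 servings and 1.386 servings → $1.46.
eggs + bell pepper: intersection lies outside the first quadrant.
lentils + bell pepper with both tight: 2.128 servings and 2.335 servings → $2.70.
The minimum over all feasible corners is $1.46.

$1.46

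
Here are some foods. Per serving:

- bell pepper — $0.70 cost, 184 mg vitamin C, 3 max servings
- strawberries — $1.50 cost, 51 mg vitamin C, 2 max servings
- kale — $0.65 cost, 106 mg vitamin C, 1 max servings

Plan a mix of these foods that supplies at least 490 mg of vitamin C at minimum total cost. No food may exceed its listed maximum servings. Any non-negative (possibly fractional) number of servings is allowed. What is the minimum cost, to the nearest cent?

$1.86

Cost per mg of vitamin C: bell pepper $0.0038, kale $0.0061, strawberries $0.0294.
Take 2.663 servings of bell pepper: +490.0 mg vitamin C for $1.86 (total $1.86, still need 0.0 mg).
Greedy by cheapest-per-mg is optimal for a single linear constraint, so the minimum cost is $1.86.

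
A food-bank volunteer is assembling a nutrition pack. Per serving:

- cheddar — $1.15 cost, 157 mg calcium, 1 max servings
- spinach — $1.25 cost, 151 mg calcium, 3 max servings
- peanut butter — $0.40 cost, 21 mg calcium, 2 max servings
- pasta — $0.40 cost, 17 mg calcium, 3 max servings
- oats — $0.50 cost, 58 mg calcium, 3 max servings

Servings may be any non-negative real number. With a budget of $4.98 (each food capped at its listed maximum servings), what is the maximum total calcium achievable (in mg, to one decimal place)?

619.3 mg

Calcium per dollar: cheddar 136.5, spinach 120.8, oats 116, peanut butter 52.5, pasta 42.5.
Take 1 serving of cheddar: spends $1.15, +157.0 mg calcium (running total 157.0 mg).
Take 3 servings of spinach: spends $3.75, +453.0 mg calcium (running total 610.0 mg).
Take 0.16 servings of oats: spends $0.08, +9.3 mg calcium (running total 619.3 mg).
Greedy by best ratio exhausts the cost allowance optimally: 619.3 mg.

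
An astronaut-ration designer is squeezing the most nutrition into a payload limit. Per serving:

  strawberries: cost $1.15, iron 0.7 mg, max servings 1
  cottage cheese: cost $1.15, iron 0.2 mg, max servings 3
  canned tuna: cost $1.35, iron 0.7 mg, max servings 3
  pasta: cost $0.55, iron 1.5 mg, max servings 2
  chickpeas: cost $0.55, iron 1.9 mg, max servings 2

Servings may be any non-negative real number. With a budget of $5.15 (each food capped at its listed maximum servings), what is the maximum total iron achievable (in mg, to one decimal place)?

Iron per dollar: chickpeas 3.455, pasta 2.727, strawberries 0.6087, canned tuna 0.5185, cottage cheese 0.1739.
Take 2 servings of chickpeas: spends $1.10, +3.8 mg iron (running total 3.8 mg).
Take 2 servings of pasta: spends $1.10, +3.0 mg iron (running total 6.8 mg).
Take 1 serving of strawberries: spends $1.15, +0.7 mg iron (running total 7.5 mg).
Take 1.333 servings of canned tuna: spends $1.80, +0.9 mg iron (running total 8.4 mg).
Filling greedily by iron-per-dollar is optimal for one linear limit, giving 8.4 mg.

8.4 mg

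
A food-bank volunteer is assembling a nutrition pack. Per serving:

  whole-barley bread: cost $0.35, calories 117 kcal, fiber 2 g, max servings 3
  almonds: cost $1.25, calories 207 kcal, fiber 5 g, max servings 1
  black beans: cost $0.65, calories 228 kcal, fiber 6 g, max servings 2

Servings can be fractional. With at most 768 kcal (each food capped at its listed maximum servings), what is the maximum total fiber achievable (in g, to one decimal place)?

18.8 g

Fiber per kcal: black beans 0.02632, almonds 0.02415, whole-barley bread 0.01709.
Take 2 servings of black beans: uses 456 kcal, +12.0 g fiber (running total 12.0 g).
Take 1 serving of almonds: uses 207 kcal, +5.0 g fiber (running total 17.0 g).
Take 0.8974 servings of whole-barley bread: uses 105 kcal, +1.8 g fiber (running total 18.8 g).
Greedy by best ratio exhausts the calories allowance optimally: 18.8 g.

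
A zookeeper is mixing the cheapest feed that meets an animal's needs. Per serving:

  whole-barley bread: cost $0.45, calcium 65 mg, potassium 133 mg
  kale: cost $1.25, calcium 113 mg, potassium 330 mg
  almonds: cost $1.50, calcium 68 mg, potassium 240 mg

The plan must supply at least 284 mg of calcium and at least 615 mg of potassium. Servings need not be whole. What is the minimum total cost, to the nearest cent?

$2.08

Minimising a linear cost over {calcium ≥ 284, potassium ≥ 615, servings ≥ 0} — the optimum is at a vertex, using one or two foods.
whole-barley bread only: max(284/65, 615/133) = 4.624 servings → $2.08.
kale only: max(284/113, 615/330) = 2.513 servings → $3.14.
almonds only: max(284/68, 615/240) = 4.176 servings → $6.26.
whole-barley bread + kale with both tight: 3.773 servings and 0.3431 servings → $2.13.
whole-barley bread + almonds with both tight: 4.018 servings and 0.336 servings → $2.31.
kale + almonds with both targets exact would need a negative amount; discard.
Cheapest feasible corner: $2.08.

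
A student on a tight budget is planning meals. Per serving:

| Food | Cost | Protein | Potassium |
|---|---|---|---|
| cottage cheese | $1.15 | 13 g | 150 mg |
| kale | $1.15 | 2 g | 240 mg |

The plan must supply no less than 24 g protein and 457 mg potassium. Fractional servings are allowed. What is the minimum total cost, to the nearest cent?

Minimising a linear cost over {protein ≥ 24, potassium ≥ 457, servings ≥ 0} — the optimum is at a vertex, using one or two foods.
cottage cheese only: max(24/13, 457/150) = 3.047 servings → $3.50.
kale only: max(24/2, 457/240) = 12 servings → $13.80.
cottage cheese + kale with both tight: 1.718 servings and 0.8301 servings → $2.93.
The minimum over all feasible corners is $2.93.

$2.93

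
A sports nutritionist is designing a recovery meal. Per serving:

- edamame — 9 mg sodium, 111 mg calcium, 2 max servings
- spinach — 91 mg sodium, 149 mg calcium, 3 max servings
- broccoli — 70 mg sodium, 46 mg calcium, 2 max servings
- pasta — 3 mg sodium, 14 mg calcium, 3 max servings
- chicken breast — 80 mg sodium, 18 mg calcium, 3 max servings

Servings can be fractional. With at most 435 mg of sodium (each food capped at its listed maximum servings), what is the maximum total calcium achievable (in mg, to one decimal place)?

799.7 mg

Calcium per mg sodium: edamame 12.33, pasta 4.667, spinach 1.637, broccoli 0.6571, chicken breast 0.225.
Take 2 servings of edamame: uses 18 mg sodium, +222.0 mg calcium (running total 222.0 mg).
Take 3 servings of pasta: uses 9 mg sodium, +42.0 mg calcium (running total 264.0 mg).
Take 3 servings of spinach: uses 273 mg sodium, +447.0 mg calcium (running total 711.0 mg).
Take 1.929 servings of broccoli: uses 135 mg sodium, +88.7 mg calcium (running total 799.7 mg).
Greedy by best ratio exhausts the sodium allowance optimally: 799.7 mg.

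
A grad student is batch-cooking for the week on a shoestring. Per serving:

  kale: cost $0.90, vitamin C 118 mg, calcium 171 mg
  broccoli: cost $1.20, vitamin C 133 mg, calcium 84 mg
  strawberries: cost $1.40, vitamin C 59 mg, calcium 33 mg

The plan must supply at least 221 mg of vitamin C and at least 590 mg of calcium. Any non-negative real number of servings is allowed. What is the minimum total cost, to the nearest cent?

Two binding constraints pin down two serving amounts, so the optimal mix uses at most two foods. The candidates are each food alone (scaled to the tighter of vitamin C/calcium) and each pair with both constraints tight.
kale only: max(221/118, 590/171) = 3.45 servings → $3.11.
broccoli only: max(221/133, 590/84) = 7.024 servings → $8.43.
strawberries only: max(221/59, 590/33) = 17.88 servings → $25.03.
kale + broccoli: the both-tight solution has a negative serving — not a feasible corner.
kale + strawberries with both targets exact would need a negative amount; discard.
broccoli + strawberries: the both-tight solution has a negative serving — not a feasible corner.
So the least-cost plan costs $3.11.

$3.11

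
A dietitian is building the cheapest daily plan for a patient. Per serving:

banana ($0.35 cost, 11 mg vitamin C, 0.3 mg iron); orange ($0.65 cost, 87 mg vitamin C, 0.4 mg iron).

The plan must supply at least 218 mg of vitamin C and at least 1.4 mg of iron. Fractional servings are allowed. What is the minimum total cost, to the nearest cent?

Minimising a linear cost over {vitamin C ≥ 218, iron ≥ 1.4, servings ≥ 0} — the optimum is at a vertex, using one or two foods.
banana only: max(218/11, 1.4/0.3) = 19.82 servings → $6.94.
orange only: max(218/87, 1.4/0.4) = 3.5 servings → $2.27.
banana + orange with both tight: 1.594 servings and 2.304 servings → $2.06.
The minimum over all feasible corners is $2.06.

$2.06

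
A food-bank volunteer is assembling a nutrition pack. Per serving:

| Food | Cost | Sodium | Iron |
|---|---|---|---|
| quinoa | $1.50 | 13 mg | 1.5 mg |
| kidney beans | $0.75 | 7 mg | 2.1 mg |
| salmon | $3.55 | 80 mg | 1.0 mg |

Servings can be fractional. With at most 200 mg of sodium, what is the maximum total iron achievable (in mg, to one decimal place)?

Iron per mg sodium: kidney beans 0.3, quinoa 0.1154, salmon 0.0125.
With no serving limits, spend the whole sodium allowance on kidney beans: 200 mg / 7 mg × 2.1 mg = 60.0 mg.

60.0 mg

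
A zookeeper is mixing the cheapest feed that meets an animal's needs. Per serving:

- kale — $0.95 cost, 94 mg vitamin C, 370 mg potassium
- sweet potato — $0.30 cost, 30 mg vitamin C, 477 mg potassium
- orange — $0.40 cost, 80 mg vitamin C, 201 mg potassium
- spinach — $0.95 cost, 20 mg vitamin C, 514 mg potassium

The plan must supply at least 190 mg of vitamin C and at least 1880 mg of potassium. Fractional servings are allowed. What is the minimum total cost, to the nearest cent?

With two linear requirements the optimum uses one or two foods; enumerate the corners.
kale only: max(190/94, 1880/370) = 5.081 servings → $4.83.
sweet potato only: max(190/30, 1880/477) = 6.333 servings → $1.90.
orange only: max(190/80, 1880/201) = 9.353 servings → $3.74.
spinach only: max(190/20, 1880/514) = 9.5 servings → $9.03.
kale + sweet potato with both tight: 1.015 servings and 3.154 servings → $1.91.
kale + orange: the both-tight solution has a negative serving — not a feasible corner.
kale + spinach with both tight: 1.468 servings and 2.601 servings → $3.87.
sweet potato + orange with both tight: 3.492 servings and 1.065 servings → $1.47.
sweet potato + spinach: intersection lies outside the first quadrant.
orange + spinach with both tight: 1.619 servings and 3.025 servings → $3.52.
So the least-cost plan costs $1.47.

$1.47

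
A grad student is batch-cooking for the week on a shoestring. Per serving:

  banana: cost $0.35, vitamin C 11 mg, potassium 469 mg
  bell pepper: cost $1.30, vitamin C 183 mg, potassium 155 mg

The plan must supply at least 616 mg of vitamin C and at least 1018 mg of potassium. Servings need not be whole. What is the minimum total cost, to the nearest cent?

banana only: max(616/11, 1018/469) = 56 servings → $19.60.
bell pepper only: max(616/183, 1018/155) = 6.568 servings → $8.54.
banana + bell pepper with both tight: 1.08 servings and 3.301 servings → $4.67.
So the least-cost plan costs $4.67.

$4.67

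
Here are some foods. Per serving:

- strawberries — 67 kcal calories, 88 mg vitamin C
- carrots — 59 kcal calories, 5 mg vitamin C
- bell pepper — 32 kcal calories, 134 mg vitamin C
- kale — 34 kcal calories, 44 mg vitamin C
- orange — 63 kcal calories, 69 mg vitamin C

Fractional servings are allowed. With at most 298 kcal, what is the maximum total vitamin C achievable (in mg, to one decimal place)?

Vitamin C per kcal: bell pepper 4.188, strawberries 1.313, kale 1.294, orange 1.095, carrots 0.08475.
With no serving limits, spend the whole calories allowance on bell pepper: 298 kcal / 32 kcal × 134 mg = 1247.9 mg.

1247.9 mg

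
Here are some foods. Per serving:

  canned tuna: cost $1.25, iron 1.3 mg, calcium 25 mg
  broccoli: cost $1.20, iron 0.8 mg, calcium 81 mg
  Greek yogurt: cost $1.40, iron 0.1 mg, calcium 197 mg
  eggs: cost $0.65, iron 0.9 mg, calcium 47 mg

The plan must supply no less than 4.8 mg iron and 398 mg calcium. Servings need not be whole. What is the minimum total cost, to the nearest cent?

$4.49

canned tuna only: max(4.8/1.3, 398/25) = 15.92 servings → $19.90.
broccoli only: max(4.8/0.8, 398/81) = 6 servings → $7.20.
Greek yogurt only: max(4.8/0.1, 398/197) = 48 servings → $67.20.
eggs only: max(4.8/0.9, 398/47) = 8.468 servings → $5.50.
canned tuna + broccoli with both tight: 0.8253 servings and 4.659 servings → $6.62.
canned tuna + Greek yogurt with both tight: 3.572 servings and 1.567 servings → $6.66.
canned tuna + eggs: the both-tight solution has a negative serving — not a feasible corner.
broccoli + Greek yogurt: intersection lies outside the first quadrant.
broccoli + eggs with both tight: 3.756 servings and 1.994 servings → $5.80.
Greek yogurt + eggs with both tight: 0.7683 servings and 5.248 servings → $4.49.
Cheapest feasible corner: $4.49.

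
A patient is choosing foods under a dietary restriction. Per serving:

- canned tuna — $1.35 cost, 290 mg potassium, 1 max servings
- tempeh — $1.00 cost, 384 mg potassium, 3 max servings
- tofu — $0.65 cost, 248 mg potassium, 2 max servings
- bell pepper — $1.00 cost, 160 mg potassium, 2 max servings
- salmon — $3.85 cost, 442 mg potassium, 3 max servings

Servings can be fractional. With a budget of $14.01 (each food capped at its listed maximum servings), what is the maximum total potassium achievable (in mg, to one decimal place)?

Potassium per dollar: tempeh 384, tofu 381.5, canned tuna 214.8, bell pepper 160, salmon 114.8.
Take 3 servings of tempeh: spends $3.00, +1152.0 mg potassium (running total 1152.0 mg).
Take 2 servings of tofu: spends $1.30, +496.0 mg potassium (running total 1648.0 mg).
Take 1 serving of canned tuna: spends $1.35, +290.0 mg potassium (running total 1938.0 mg).
Take 2 servings of bell pepper: spends $2.00, +320.0 mg potassium (running total 2258.0 mg).
Take 1.652 servings of salmon: spends $6.36, +730.2 mg potassium (running total 2988.2 mg).
Filling greedily by potassium-per-dollar is optimal for one linear limit, giving 2988.2 mg.

2988.2 mg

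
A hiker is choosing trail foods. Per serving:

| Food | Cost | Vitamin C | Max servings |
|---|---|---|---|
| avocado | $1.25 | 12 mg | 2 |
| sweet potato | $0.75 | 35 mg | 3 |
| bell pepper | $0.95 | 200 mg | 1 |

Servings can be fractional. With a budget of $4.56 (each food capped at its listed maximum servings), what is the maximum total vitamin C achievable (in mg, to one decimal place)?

Vitamin C per dollar: bell pepper 210.5, sweet potato 46.67, avocado 9.6.
Take 1 serving of bell pepper: spends $0.95, +200.0 mg vitamin C (running total 200.0 mg).
Take 3 servings of sweet potato: spends $2.25, +105.0 mg vitamin C (running total 305.0 mg).
Take 1.088 servings of avocado: spends $1.36, +13.1 mg vitamin C (running total 318.1 mg).
Greedy by best ratio exhausts the cost allowance optimally: 318.1 mg.

318.1 mg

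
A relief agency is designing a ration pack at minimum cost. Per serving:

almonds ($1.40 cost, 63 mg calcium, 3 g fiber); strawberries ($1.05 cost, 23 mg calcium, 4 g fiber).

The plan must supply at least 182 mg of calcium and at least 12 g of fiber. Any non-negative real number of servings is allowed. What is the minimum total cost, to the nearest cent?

A basic optimal solution has at most two foods positive. Try each food alone and each pair with both targets met exactly.
almonds only: max(182/63, 12/3) = 4 servings → $5.60.
strawberries only: max(182/23, 12/4) = 7.913 servings → $8.31.
almonds + strawberries with both tight: 2.47 servings and 1.148 servings → $4.66.
The minimum over all feasible corners is $4.66.

$4.66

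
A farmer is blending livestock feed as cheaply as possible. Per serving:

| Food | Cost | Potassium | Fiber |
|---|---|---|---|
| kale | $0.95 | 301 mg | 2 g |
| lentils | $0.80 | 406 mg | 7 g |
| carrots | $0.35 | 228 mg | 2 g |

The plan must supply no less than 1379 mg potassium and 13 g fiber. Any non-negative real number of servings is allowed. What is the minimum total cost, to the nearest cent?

Two binding constraints pin down two serving amounts, so the optimal mix uses at most two foods. The candidates are each food alone (scaled to the tighter of potassium/fiber) and each pair with both constraints tight.
kale only: max(1379/301, 13/2) = 6.5 servings → $6.17.
lentils only: max(1379/406, 13/7) = 3.397 servings → $2.72.
carrots only: max(1379/228, 13/2) = 6.5 servings → $2.27.
kale + lentils with both tight: 3.378 servings and 0.8919 servings → $3.92.
kale + carrots: the both-tight solution has a negative serving — not a feasible corner.
lentils + carrots with both tight: 0.2628 servings and 5.58 servings → $2.16.
So the least-cost plan costs $2.16.

$2.16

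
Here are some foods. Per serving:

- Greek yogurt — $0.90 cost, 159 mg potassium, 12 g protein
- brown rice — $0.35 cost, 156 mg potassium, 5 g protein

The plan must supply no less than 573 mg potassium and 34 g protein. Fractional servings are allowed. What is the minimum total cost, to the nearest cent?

$2.38

A basic optimal solution has at most two foods positive. Try each food alone and each pair with both targets met exactly.
Greek yogurt only: max(573/159, 34/12) = 3.604 servings → $3.24.
brown rice only: max(573/156, 34/5) = 6.8 servings → $2.38.
Greek yogurt + brown rice with both tight: 2.265 servings and 1.365 servings → $2.52.
Cheapest feasible corner: $2.38.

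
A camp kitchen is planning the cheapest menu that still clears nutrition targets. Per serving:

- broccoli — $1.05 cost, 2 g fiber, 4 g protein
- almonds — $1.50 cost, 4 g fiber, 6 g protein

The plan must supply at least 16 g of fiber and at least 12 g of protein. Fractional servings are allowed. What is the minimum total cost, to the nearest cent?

A basic optimal solution has at most two foods positive. Try each food alone and each pair with both targets met exactly.
broccoli only: max(16/2, 12/4) = 8 servings → $8.40.
almonds only: max(16/4, 12/6) = 4 servings → $6.00.
broccoli + almonds: intersection lies outside the first quadrant.
The minimum over all feasible corners is $6.00.

$6.00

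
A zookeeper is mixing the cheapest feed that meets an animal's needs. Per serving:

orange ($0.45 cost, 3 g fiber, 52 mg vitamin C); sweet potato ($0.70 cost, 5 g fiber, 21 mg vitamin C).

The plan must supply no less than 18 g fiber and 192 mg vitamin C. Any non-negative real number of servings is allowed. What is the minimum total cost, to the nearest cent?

$2.61

orange only: max(18/3, 192/52) = 6 servings → $2.70.
sweet potato only: max(18/5, 192/21) = 9.143 servings → $6.40.
orange + sweet potato with both tight: 2.954 servings and 1.827 servings → $2.61.
Cheapest feasible corner: $2.61.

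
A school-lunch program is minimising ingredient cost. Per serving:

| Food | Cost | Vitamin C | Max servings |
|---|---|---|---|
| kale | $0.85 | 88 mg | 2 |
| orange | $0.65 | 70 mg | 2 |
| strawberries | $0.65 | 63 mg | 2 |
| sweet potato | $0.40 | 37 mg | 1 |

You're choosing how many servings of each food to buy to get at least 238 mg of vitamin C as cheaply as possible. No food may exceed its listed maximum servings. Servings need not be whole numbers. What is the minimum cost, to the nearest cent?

$2.25

Cost per mg of vitamin C: orange $0.0093, kale $0.0097, strawberries $0.0103, sweet potato $0.0108.
Take 2 servings of orange: +140.0 mg vitamin C for $1.30 (total $1.30, still need 98.0 mg).
Take 1.114 servings of kale: +98.0 mg vitamin C for $0.95 (total $2.25, still need 0.0 mg).
Filling from the cheapest source first is optimal under one linear minimum: $2.25.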